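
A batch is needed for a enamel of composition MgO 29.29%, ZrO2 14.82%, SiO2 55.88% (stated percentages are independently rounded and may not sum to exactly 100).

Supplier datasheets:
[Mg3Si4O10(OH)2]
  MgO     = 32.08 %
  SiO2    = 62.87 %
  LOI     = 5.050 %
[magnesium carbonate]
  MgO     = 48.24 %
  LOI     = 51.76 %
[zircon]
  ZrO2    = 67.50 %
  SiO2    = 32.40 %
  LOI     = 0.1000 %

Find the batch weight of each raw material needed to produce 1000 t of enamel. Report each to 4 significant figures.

Each numeric step keeps exact precision all the way through — the intermediate values appear rounded to four significant digits. A single rounding yields every reported number. All derived quantities, which include totals, the yield, ignition loss, three oxide percentages, glass mass, are recomputed in full precision, as quoted within the question or the answer, starting from the weights for 1000 t of glass.
Target masses of each oxide per 1000 t enamel:
  MgO: 29.29% × 1000 = 292.9 t
  ZrO2: 14.82% × 1000 = 148.2 t
  SiO2: 55.88% × 1000 = 558.8 t
Verifying the oxide balance with the batch weights as given, versus the basis set out (delivered sums recover each target inside rounding margins):
  MgO: 775.7·0.3208 + 91.35·0.4824 = 292.9 t (target 292.9 t)
  ZrO2: 219.6·0.6750 = 148.2 t (target 148.2 t)
  SiO2: 775.7·0.6287 + 219.6·0.3240 = 558.8 t (target 558.8 t)
Mass balance on the glass: Σ batch − LOI loss = 1000 t (per-oxide target masses sum to 999.9 t; basis as stated: 1000 t — differing by rounding only).
Total batch = Σ batch = 1087 t; Σ batch·LOI gives LOI loss = 86.68 t; yield = glass ÷ total batch = 92.02%.

Batch per 1000 t enamel:
  Mg3Si4O10(OH)2: 775.7 t
  magnesium carbonate: 91.35 t
  zircon: 219.6 t
Total batch = 1087 t; LOI loss = 86.68 t; yield = 92.02%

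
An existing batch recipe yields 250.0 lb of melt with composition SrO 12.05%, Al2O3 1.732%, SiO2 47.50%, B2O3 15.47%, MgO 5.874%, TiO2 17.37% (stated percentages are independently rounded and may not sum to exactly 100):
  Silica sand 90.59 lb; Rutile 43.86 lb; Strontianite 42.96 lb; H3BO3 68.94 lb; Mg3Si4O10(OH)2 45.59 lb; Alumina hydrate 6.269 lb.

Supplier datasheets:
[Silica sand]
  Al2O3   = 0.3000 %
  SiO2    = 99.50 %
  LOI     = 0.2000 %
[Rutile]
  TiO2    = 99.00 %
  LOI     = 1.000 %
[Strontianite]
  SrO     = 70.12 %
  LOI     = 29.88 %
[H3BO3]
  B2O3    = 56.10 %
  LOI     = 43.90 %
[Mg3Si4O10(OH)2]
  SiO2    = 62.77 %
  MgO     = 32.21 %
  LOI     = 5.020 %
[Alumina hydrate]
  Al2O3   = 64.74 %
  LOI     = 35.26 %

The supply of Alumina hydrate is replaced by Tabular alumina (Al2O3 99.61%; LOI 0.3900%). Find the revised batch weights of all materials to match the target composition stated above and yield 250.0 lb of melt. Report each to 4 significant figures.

Values along the way are printed, with 4-significant-figure rounding, when written out. The working math runs at exact precision end to end. Each reported figure takes a single rounding — derived quantities, which include glass mass, six oxide percentages, yield, totals, LOI, are rebuilt at exact precision, as given in the problem or the answer, starting from the weights per 250.0 lb of glass.
The oxide mass targets at 250.0 lb melt:
  SrO: 12.05% × 250.0 = 30.12 lb
  Al2O3: 1.732% × 250.0 = 4.330 lb
  SiO2: 47.50% × 250.0 = 118.8 lb
  B2O3: 15.47% × 250.0 = 38.67 lb
  MgO: 5.874% × 250.0 = 14.68 lb
  TiO2: 17.37% × 250.0 = 43.42 lb
Verifying the oxide balance working from each reported weight, per the basis as stated (each sum matches its target mass net of answer rounding effects):
  SrO: 42.96·0.7012 = 30.12 lb (target 30.12 lb)
  Al2O3: 90.59·0.003000 + 4.074·0.9961 = 4.330 lb (target 4.330 lb)
  SiO2: 90.59·0.9950 + 45.59·0.6277 = 118.8 lb (target 118.8 lb)
  B2O3: 68.94·0.5610 = 38.68 lb (target 38.67 lb)
  MgO: 45.59·0.3221 = 14.68 lb (target 14.68 lb)
  TiO2: 43.86·0.9900 = 43.42 lb (target 43.42 lb)
Glass mass check: Σ batch − LOI loss = 250.0 lb (the targets, summed, come to 250.0 lb; the stated basis being 250.0 lb — differing by rounding only).
Batch grand total — Σ batch = 296.0 lb; ignition loss, Σ(batch × LOI) = 46.03 lb; yield: glass divided by total = 84.45%.

Revised batch per 250.0 lb melt:
  Silica sand: 90.59 lb
  Rutile: 43.86 lb
  Strontianite: 42.96 lb
  H3BO3: 68.94 lb
  Mg3Si4O10(OH)2: 45.59 lb
  Tabular alumina: 4.074 lb
Total batch = 296.0 lb; LOI loss = 46.03 lb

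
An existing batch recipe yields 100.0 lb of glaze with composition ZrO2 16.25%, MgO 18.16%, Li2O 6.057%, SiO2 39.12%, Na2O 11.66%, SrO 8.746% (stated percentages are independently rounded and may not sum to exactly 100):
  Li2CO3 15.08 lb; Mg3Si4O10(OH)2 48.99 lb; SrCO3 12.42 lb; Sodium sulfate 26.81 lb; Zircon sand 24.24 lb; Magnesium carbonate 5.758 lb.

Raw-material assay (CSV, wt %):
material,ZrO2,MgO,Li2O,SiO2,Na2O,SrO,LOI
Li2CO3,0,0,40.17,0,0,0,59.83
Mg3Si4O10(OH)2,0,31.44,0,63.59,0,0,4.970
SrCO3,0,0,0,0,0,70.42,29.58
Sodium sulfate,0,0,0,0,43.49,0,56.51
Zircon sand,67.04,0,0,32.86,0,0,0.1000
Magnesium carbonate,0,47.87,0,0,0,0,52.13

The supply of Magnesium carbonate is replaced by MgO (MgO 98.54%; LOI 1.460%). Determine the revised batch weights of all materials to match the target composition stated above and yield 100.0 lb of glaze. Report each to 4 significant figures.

Working values are printed rounded to 4 significant figures in the working; all arithmetic keeps full precision through every step; exactly one rounding goes into every reported figure. Derived quantities (six oxide percentages, LOI, the yield, totals, net glass mass) are re-derived starting from the weights per 100.0 lb of glass in exact precision as given in the question or the answer.
Per-oxide target masses for 100.0 lb glaze:
  ZrO2: 16.25% × 100.0 = 16.25 lb
  MgO: 18.16% × 100.0 = 18.16 lb
  Li2O: 6.057% × 100.0 = 6.057 lb
  SiO2: 39.12% × 100.0 = 39.12 lb
  Na2O: 11.66% × 100.0 = 11.66 lb
  SrO: 8.746% × 100.0 = 8.746 lb
Oxide-by-oxide audit per the reported batch figures, at the basis given (summed amounts equal target values within answer rounding):
  ZrO2: 24.24·0.6704 = 16.25 lb (target 16.25 lb)
  MgO: 48.99·0.3144 + 2.797·0.9854 = 18.16 lb (target 18.16 lb)
  Li2O: 15.08·0.4017 = 6.058 lb (target 6.057 lb)
  SiO2: 48.99·0.6359 + 24.24·0.3286 = 39.12 lb (target 39.12 lb)
  Na2O: 26.81·0.4349 = 11.66 lb (target 11.66 lb)
  SrO: 12.42·0.7042 = 8.746 lb (target 8.746 lb)
Mass balance on the glass: net batch after ignition = 99.99 lb (the Σ of target masses is 99.99 lb; the stated basis being 100.0 lb — rounding explains the deltas).
Batch total: Σ batch = 130.3 lb; loss to ignition Σ batch·LOI = 30.35 lb; yield = glass ÷ total batch = 76.72%.

Revised batch per 100.0 lb glaze:
  Li2CO3: 15.08 lb
  Mg3Si4O10(OH)2: 48.99 lb
  SrCO3: 12.42 lb
  Sodium sulfate: 26.81 lb
  Zircon sand: 24.24 lb
  MgO: 2.797 lb
Total batch = 130.3 lb; LOI loss = 30.35 lb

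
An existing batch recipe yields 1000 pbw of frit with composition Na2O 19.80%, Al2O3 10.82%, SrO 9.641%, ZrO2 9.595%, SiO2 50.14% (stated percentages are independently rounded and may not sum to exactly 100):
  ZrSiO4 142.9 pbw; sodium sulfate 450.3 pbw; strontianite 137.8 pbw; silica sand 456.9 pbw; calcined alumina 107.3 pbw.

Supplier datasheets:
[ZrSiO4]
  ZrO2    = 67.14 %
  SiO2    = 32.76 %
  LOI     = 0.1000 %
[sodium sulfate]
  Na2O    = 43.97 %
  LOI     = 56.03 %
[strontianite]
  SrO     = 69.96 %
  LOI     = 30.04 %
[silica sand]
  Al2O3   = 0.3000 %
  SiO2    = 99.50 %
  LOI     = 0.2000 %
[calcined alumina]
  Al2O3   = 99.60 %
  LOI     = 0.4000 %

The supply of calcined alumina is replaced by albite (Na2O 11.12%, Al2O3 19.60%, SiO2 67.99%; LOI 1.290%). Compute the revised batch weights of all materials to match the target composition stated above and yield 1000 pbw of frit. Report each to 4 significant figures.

Revised batch per 1000 pbw frit:
  ZrSiO4: 142.9 pbw
  sodium sulfate: 311.0 pbw
  strontianite: 137.8 pbw
  silica sand: 80.49 pbw
  albite: 550.8 pbw
Total batch = 1223 pbw; LOI loss = 223.1 pbw

The whole derivation maintains full float precision at every stage; working values are displayed, rounded to four significant digits, alongside each step. Each reported result is rounded exactly once — the derived quantities are recomputed from the batch weights per 1000 pbw of glass at full float precision (net glass mass, ignition loss, yield, the totals, the five compositions), as set out in question or answer.
Target oxide masses per 1000 pbw frit:
  Na2O: 19.80% × 1000 = 198.0 pbw
  Al2O3: 10.82% × 1000 = 108.2 pbw
  SrO: 9.641% × 1000 = 96.41 pbw
  ZrO2: 9.595% × 1000 = 95.95 pbw
  SiO2: 50.14% × 1000 = 501.4 pbw
Sums-versus-targets review on the weights just shown, under the basis named above (oxide sums agree with the targets within answer rounding):
  Na2O: 311.0·0.4397 + 550.8·0.1112 = 198.0 pbw (target 198.0 pbw)
  Al2O3: 80.49·0.003000 + 550.8·0.1960 = 108.2 pbw (target 108.2 pbw)
  SrO: 137.8·0.6996 = 96.40 pbw (target 96.41 pbw)
  ZrO2: 142.9·0.6714 = 95.94 pbw (target 95.95 pbw)
  SiO2: 142.9·0.3276 + 80.49·0.9950 + 550.8·0.6799 = 501.4 pbw (target 501.4 pbw)
Glass-mass bookkeeping: the batch minus its LOI: 999.9 pbw (summing oxide targets gives 1000 pbw; the stated basis being 1000 pbw — a pure rounding effect).
Whole-batch sum: Σ batch = 1223 pbw; Σ batch·LOI gives LOI loss = 223.1 pbw; the yield ratio, glass ÷ batch: 81.76%.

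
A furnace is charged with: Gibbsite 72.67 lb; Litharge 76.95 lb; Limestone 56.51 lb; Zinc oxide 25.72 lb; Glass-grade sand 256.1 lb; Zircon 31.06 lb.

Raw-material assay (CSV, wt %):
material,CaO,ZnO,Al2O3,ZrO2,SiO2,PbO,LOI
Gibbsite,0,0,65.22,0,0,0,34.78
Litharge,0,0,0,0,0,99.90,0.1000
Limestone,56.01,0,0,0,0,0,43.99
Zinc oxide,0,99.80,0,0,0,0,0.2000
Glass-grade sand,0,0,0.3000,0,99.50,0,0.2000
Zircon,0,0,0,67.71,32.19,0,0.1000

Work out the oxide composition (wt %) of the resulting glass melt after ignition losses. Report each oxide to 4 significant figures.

Glass mass = 468.2 lb (batch 519.0 − LOI 50.81).
Composition: CaO 6.760%, ZnO 5.482%, Al2O3 10.29%, ZrO2 4.492%, SiO2 56.56%, PbO 16.42%

All arithmetic runs at full float precision from first step to last; working values are rounded to 4 significant figures when displayed. Each reported result is rounded once only. All derived quantities, including six oxide percentages, ignition loss, the totals, the yield, glass mass, are re-derived using the weight values per 468.2 lb of glass in full float precision, as written in the problem or answer text.
Mass of each oxide from the mix:
  CaO: 56.51·0.5601 = 31.65 lb
  ZnO: 25.72·0.9980 = 25.67 lb
  Al2O3: 72.67·0.6522 + 256.1·0.003000 = 48.16 lb
  ZrO2: 31.06·0.6771 = 21.03 lb
  SiO2: 256.1·0.9950 + 31.06·0.3219 = 264.8 lb
  PbO: 76.95·0.9990 = 76.87 lb
LOI: 72.67·0.3478 + 76.95·0.001000 + 56.51·0.4399 + 25.72·0.002000 + 256.1·0.002000 + 31.06·0.001000 = 50.81 lb
batch − LOI leaves glass = 519.0 − 50.81 = 468.2 lb (= the summed oxide contributions)
percent by weight: oxide/glass ×100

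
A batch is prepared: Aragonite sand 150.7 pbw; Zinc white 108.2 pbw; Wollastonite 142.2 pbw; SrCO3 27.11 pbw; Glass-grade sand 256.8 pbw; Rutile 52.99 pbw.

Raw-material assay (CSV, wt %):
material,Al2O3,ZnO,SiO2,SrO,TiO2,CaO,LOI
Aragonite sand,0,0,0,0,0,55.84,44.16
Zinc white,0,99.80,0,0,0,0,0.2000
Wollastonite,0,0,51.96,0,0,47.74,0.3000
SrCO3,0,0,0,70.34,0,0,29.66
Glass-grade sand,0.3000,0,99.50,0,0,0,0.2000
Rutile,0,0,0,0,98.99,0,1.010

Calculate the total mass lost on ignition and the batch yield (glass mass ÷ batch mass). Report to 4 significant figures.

LOI loss = 76.28 pbw; glass = 661.7 pbw; yield = 89.66%

Working values appear rounded off to 4 significant figures in the working; the whole derivation maintains full float precision at every stage. A single rounding completes each reported figure. Derived quantities (the six compositions, the totals, ignition loss, net glass mass, the yield) are computed from the batch weights per 661.7 pbw of glass at full precision, exactly as printed in question or answer.
Loss on ignition, line by line:
  Aragonite sand: 150.7 × 0.4416 = 66.55 pbw
  Zinc white: 108.2 × 0.002000 = 0.2164 pbw
  Wollastonite: 142.2 × 0.003000 = 0.4266 pbw
  SrCO3: 27.11 × 0.2966 = 8.041 pbw
  Glass-grade sand: 256.8 × 0.002000 = 0.5136 pbw
  Rutile: 52.99 × 0.01010 = 0.5352 pbw
Total LOI = 76.28 pbw
Glass = batch − LOI = 738.0 − 76.28 = 661.7 pbw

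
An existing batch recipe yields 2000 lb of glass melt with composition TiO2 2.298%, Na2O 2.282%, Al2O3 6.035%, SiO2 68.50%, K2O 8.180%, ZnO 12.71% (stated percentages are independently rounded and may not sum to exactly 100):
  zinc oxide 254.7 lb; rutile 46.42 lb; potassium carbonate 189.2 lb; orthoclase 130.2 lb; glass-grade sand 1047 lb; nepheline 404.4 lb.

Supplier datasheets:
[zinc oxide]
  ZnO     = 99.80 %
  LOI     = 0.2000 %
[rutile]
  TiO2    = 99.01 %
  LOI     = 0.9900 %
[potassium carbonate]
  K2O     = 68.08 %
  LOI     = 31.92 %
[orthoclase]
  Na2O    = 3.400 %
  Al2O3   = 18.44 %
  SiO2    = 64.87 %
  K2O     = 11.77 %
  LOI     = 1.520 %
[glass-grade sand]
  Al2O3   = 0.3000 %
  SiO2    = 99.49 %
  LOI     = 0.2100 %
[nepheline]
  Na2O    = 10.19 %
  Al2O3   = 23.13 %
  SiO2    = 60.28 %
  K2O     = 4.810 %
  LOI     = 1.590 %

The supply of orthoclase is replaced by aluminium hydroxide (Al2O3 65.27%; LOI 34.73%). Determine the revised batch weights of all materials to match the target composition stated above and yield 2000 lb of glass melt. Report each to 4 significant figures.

Mid-chain values are displayed with 4-significant-digit rounding in the printout; the whole derivation runs at full float precision throughout; each reported figure undergoes a single rounding; all derived quantities are re-derived using the weight values on 2000 lb of glass in exact precision (yield, the six compositions, ignition loss, glass mass, totals) as set out in the problem or the answer.
Oxide mass targets, per 2000 lb glass melt:
  TiO2: 2.298% × 2000 = 45.96 lb
  Na2O: 2.282% × 2000 = 45.64 lb
  Al2O3: 6.035% × 2000 = 120.7 lb
  SiO2: 68.50% × 2000 = 1370 lb
  K2O: 8.180% × 2000 = 163.6 lb
  ZnO: 12.71% × 2000 = 254.2 lb
Checking each oxide sum per the reported batch figures, for the quoted basis mass (every target is met by its sum inside rounding margins):
  TiO2: 46.42·0.9901 = 45.96 lb (target 45.96 lb)
  Na2O: 447.9·0.1019 = 45.64 lb (target 45.64 lb)
  Al2O3: 21.12·0.6527 + 1106·0.003000 + 447.9·0.2313 = 120.7 lb (target 120.7 lb)
  SiO2: 1106·0.9949 + 447.9·0.6028 = 1370 lb (target 1370 lb)
  K2O: 208.7·0.6808 + 447.9·0.04810 = 163.6 lb (target 163.6 lb)
  ZnO: 254.7·0.9980 = 254.2 lb (target 254.2 lb)
The glass-mass cross-check: total batch − LOI = 2000 lb (per-oxide target masses sum to 2000 lb; versus the stated basis of 2000 lb — deltas are rounding alone).
Summing the batch: Σ batch = 2085 lb; LOI loss = Σ batch·LOI = 84.37 lb; glass ÷ batch gives a yield of 95.95%.

Revised batch per 2000 lb glass melt:
  zinc oxide: 254.7 lb
  rutile: 46.42 lb
  potassium carbonate: 208.7 lb
  aluminium hydroxide: 21.12 lb
  glass-grade sand: 1106 lb
  nepheline: 447.9 lb
Total batch = 2085 lb; LOI loss = 84.37 lb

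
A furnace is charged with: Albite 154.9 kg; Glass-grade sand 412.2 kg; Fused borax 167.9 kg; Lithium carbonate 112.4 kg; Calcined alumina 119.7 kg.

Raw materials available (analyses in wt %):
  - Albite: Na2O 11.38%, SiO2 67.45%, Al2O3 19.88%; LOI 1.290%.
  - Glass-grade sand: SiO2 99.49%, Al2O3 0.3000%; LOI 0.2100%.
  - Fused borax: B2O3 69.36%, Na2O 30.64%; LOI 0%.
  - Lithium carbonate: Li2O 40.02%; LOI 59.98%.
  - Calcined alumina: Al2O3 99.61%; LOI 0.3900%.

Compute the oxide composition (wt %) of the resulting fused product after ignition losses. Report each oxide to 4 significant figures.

The working math carries exact precision at all times — mid-chain values are printed, rounded to 4 significant figures, as written — each reported figure takes a single rounding; the derived quantities (the yield, totals, glass mass, the five compositions, LOI) are recomputed from the batch weights per 896.4 kg of glass in full precision as quoted within the problem or the answer.
Oxide-by-oxide delivered mass:
  B2O3: 167.9·0.6936 = 116.5 kg
  Na2O: 154.9·0.1138 + 167.9·0.3064 = 69.07 kg
  SiO2: 154.9·0.6745 + 412.2·0.9949 = 514.6 kg
  Al2O3: 154.9·0.1988 + 412.2·0.003000 + 119.7·0.9961 = 151.3 kg
  Li2O: 112.4·0.4002 = 44.98 kg
LOI: 154.9·0.01290 + 412.2·0.002100 + 112.4·0.5998 + 119.7·0.003900 = 70.75 kg
Glass = total batch minus LOI = 967.1 − 70.75 = 896.4 kg (matching Σ of the oxides)
wt % = 100 × oxide mass / glass mass

Glass mass = 896.4 kg (batch 967.1 − LOI 70.75).
Composition: B2O3 12.99%, Na2O 7.706%, SiO2 57.41%, Al2O3 16.88%, Li2O 5.018%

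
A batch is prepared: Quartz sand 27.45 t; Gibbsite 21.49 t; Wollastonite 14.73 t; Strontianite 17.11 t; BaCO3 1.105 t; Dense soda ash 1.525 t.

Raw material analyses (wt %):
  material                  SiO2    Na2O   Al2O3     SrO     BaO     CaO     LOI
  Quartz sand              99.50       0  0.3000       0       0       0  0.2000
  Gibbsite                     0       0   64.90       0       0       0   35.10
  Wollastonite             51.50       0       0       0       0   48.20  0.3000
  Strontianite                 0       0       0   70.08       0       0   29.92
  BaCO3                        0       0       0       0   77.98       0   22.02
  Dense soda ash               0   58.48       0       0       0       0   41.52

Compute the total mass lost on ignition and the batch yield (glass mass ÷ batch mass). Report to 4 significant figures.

LOI loss = 13.64 t; glass = 69.77 t; yield = 83.65%

Every computation keeps full float precision through the solve; intermediates are displayed rounded to four significant digits on the page; each reported result is rounded exactly once; the derived quantities are re-derived using the weight values on 69.77 t of glass at full float precision (ignition loss, six oxide percentages, glass mass, the yield, totals) as given in either problem or answer.
Material-by-material LOI:
  Quartz sand: 27.45 × 0.002000 = 0.05490 t
  Gibbsite: 21.49 × 0.3510 = 7.543 t
  Wollastonite: 14.73 × 0.003000 = 0.04419 t
  Strontianite: 17.11 × 0.2992 = 5.119 t
  BaCO3: 1.105 × 0.2202 = 0.2433 t
  Dense soda ash: 1.525 × 0.4152 = 0.6332 t
Total LOI = 13.64 t
Glass = batch − LOI = 83.41 − 13.64 = 69.77 t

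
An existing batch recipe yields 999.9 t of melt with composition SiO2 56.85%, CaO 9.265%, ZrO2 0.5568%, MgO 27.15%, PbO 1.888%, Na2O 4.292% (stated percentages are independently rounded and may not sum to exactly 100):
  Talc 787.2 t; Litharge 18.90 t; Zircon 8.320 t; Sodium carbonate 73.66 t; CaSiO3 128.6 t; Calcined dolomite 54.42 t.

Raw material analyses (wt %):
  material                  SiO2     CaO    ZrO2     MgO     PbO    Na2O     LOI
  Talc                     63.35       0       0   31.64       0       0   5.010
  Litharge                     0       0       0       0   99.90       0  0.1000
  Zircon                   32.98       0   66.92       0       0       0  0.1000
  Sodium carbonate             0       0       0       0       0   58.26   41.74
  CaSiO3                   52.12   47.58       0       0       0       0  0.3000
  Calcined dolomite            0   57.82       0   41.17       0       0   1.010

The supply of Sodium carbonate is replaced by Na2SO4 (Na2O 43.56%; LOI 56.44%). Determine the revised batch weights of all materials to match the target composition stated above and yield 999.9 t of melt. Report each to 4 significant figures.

Revised batch per 999.9 t melt:
  Talc: 787.2 t
  Litharge: 18.90 t
  Zircon: 8.320 t
  Na2SO4: 98.52 t
  CaSiO3: 128.6 t
  Calcined dolomite: 54.42 t
Total batch = 1096 t; LOI loss = 96.01 t

Exact precision is maintained through every step. Intermediates appear, rounded to four significant digits, within the worked lines; every reported number includes exactly one rounding. All derived quantities (the six compositions, yield, LOI, glass mass, totals) are computed starting from the weights for 999.9 t of glass at full precision, as quoted within question or answer.
Oxide mass targets, per 999.9 t melt:
  SiO2: 56.85% × 999.9 = 568.4 t
  CaO: 9.265% × 999.9 = 92.64 t
  ZrO2: 0.5568% × 999.9 = 5.567 t
  MgO: 27.15% × 999.9 = 271.5 t
  PbO: 1.888% × 999.9 = 18.88 t
  Na2O: 4.292% × 999.9 = 42.92 t
Checking each oxide sum applying the batch weights above, against the basis in use (sum by sum, the targets are met once rounding is allowed for):
  SiO2: 787.2·0.6335 + 8.320·0.3298 + 128.6·0.5212 = 568.5 t (target 568.4 t)
  CaO: 128.6·0.4758 + 54.42·0.5782 = 92.65 t (target 92.64 t)
  ZrO2: 8.320·0.6692 = 5.568 t (target 5.567 t)
  MgO: 787.2·0.3164 + 54.42·0.4117 = 271.5 t (target 271.5 t)
  PbO: 18.90·0.9990 = 18.88 t (target 18.88 t)
  Na2O: 98.52·0.4356 = 42.92 t (target 42.92 t)
Glass-mass bookkeeping: batch total minus LOI = 1000 t (oxide target masses add up to 999.9 t; the stated basis being 999.9 t — gaps are rounding artifacts).
Batch grand total — Σ batch = 1096 t; ignition loss, Σ(batch × LOI) = 96.01 t; as yield: glass ÷ batch → 91.24%.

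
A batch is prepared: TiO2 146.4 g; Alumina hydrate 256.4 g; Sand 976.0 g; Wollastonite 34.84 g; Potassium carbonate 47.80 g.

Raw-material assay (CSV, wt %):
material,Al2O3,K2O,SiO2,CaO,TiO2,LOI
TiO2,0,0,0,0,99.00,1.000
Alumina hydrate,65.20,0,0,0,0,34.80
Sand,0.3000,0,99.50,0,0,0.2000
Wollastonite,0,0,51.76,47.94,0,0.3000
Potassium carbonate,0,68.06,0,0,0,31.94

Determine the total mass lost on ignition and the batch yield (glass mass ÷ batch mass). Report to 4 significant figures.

Each numeric step maintains exact precision from start to finish — the intermediate values appear rounded to 4 significant digits — every reported value is rounded just once; derived quantities (net glass mass, the totals, yield, the five compositions, ignition loss) are rebuilt at full precision starting from the weights for 1353 g of glass, exactly as shown in the problem or answer text.
Each material's LOI contribution:
  TiO2: 146.4 × 0.01000 = 1.464 g
  Alumina hydrate: 256.4 × 0.3480 = 89.23 g
  Sand: 976.0 × 0.002000 = 1.952 g
  Wollastonite: 34.84 × 0.003000 = 0.1045 g
  Potassium carbonate: 47.80 × 0.3194 = 15.27 g
Total LOI = 108.0 g
Glass = batch − LOI = 1461 − 108.0 = 1353 g

LOI loss = 108.0 g; glass = 1353 g; yield = 92.61%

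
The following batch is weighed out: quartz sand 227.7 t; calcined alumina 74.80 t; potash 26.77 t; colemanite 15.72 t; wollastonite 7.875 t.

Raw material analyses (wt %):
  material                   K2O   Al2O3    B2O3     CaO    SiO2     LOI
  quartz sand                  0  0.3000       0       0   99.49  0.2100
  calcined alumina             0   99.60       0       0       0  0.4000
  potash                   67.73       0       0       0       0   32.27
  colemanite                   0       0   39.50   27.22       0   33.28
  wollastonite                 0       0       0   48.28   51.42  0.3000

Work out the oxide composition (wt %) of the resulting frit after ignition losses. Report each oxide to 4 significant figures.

The whole derivation maintains full float precision at every stage — rounding to 4 significant digits governs each working value as shown. Every reported number is rounded a single time. Derived quantities are re-derived starting from the weights on 338.2 t of glass at full float precision (ignition loss, net glass mass, five oxide percentages, the totals, yield) as given in the problem or the answer.
Delivered oxide masses:
  K2O: 26.77·0.6773 = 18.13 t
  Al2O3: 227.7·0.003000 + 74.80·0.9960 = 75.18 t
  B2O3: 15.72·0.3950 = 6.209 t
  CaO: 15.72·0.2722 + 7.875·0.4828 = 8.081 t
  SiO2: 227.7·0.9949 + 7.875·0.5142 = 230.6 t
LOI: 227.7·0.002100 + 74.80·0.004000 + 26.77·0.3227 + 15.72·0.3328 + 7.875·0.003000 = 14.67 t
The glass mass, total less LOI, = 352.9 − 14.67 = 338.2 t (consistent with Σ oxide mass)
percent share: oxide ÷ glass, ×100

Glass mass = 338.2 t (batch 352.9 − LOI 14.67).
Composition: K2O 5.361%, Al2O3 22.23%, B2O3 1.836%, CaO 2.389%, SiO2 68.18%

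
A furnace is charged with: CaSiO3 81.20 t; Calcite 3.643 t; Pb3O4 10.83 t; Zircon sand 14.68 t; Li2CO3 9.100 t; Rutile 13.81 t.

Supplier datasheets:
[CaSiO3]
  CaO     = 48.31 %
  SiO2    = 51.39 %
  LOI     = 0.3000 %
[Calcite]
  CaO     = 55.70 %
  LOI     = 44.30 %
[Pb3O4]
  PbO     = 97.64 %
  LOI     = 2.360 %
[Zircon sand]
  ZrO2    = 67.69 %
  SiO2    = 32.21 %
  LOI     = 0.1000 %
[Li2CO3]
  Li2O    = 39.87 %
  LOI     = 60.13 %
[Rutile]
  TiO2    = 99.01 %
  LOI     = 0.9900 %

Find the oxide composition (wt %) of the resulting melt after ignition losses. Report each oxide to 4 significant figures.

Intermediates are displayed (rounded to four significant figures) when written out — all arithmetic runs at full precision throughout. A single rounding finalizes every reported figure; the derived quantities (six oxide percentages, yield, totals, glass mass, ignition loss) are carried in full float precision from the batch weights on 125.5 t of glass, as set out in question or answer.
Oxide masses out of the charge:
  Li2O: 9.100·0.3987 = 3.628 t
  CaO: 81.20·0.4831 + 3.643·0.5570 = 41.26 t
  ZrO2: 14.68·0.6769 = 9.937 t
  PbO: 10.83·0.9764 = 10.57 t
  SiO2: 81.20·0.5139 + 14.68·0.3221 = 46.46 t
  TiO2: 13.81·0.9901 = 13.67 t
LOI: 81.20·0.003000 + 3.643·0.4430 + 10.83·0.02360 + 14.68·0.001000 + 9.100·0.6013 + 13.81·0.009900 = 7.736 t
Glass mass = batch − LOI = 133.3 − 7.736 = 125.5 t (matching Σ of the oxides)
each oxide over glass, ×100, is wt %

Glass mass = 125.5 t (batch 133.3 − LOI 7.736).
Composition: Li2O 2.890%, CaO 32.87%, ZrO2 7.916%, PbO 8.424%, SiO2 37.01%, TiO2 10.89%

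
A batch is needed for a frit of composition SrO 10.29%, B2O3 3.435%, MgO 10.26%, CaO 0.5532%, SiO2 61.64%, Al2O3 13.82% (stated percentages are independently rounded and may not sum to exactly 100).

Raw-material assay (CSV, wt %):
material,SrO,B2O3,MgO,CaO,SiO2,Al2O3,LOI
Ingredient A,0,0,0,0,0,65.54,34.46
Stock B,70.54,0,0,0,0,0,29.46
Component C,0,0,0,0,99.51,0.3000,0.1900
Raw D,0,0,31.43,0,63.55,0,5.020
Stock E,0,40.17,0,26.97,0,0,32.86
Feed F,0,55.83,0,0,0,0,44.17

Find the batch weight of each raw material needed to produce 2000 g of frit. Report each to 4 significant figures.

Rounding to four significant figures applies to every intermediate as printed — all internal work maintains full float precision in every operation — each reported number takes exactly one rounding. Derived quantities are carried in full float precision (net glass mass, yield, the six compositions, ignition loss, the totals) starting from the weights for 2000 g of glass as quoted within the problem or answer text.
Target masses of each oxide per 2000 g frit:
  SrO: 10.29% × 2000 = 205.8 g
  B2O3: 3.435% × 2000 = 68.70 g
  MgO: 10.26% × 2000 = 205.2 g
  CaO: 0.5532% × 2000 = 11.06 g
  SiO2: 61.64% × 2000 = 1233 g
  Al2O3: 13.82% × 2000 = 276.4 g
Verifying the oxide balance from the weights as reported, per the basis as stated (summed amounts equal target values up to rounding of the answer):
  SrO: 291.7·0.7054 = 205.8 g (target 205.8 g)
  B2O3: 41.02·0.4017 + 93.54·0.5583 = 68.70 g (target 68.70 g)
  MgO: 652.9·0.3143 = 205.2 g (target 205.2 g)
  CaO: 41.02·0.2697 = 11.06 g (target 11.06 g)
  SiO2: 821.9·0.9951 + 652.9·0.6355 = 1233 g (target 1233 g)
  Al2O3: 418.0·0.6554 + 821.9·0.003000 = 276.4 g (target 276.4 g)
The glass-mass cross-check: the batch minus its LOI: 2000 g (targets for the oxides total 2000 g; against the stated basis, 2000 g — gaps are rounding artifacts).
Whole-batch sum: Σ batch = 2319 g; LOI loss = Σ batch·LOI = 319.1 g; yield: glass divided by total = 86.24%.

Batch per 2000 g frit:
  Ingredient A: 418.0 g
  Stock B: 291.7 g
  Component C: 821.9 g
  Raw D: 652.9 g
  Stock E: 41.02 g
  Feed F: 93.54 g
Total batch = 2319 g; LOI loss = 319.1 g; yield = 86.24%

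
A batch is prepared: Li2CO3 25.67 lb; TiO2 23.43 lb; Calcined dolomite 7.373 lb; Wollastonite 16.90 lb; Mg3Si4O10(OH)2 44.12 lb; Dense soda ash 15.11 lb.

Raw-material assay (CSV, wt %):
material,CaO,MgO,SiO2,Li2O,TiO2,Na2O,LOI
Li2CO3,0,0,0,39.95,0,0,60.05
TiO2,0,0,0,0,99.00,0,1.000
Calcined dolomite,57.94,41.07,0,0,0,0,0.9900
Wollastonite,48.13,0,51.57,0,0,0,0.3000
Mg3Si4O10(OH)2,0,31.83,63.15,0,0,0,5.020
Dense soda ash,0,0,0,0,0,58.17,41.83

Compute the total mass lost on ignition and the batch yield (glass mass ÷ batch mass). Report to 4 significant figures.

All arithmetic runs at exact precision end to end; values along the way are shown rounded to 4 significant digits in the working — each reported value includes exactly one rounding; all derived quantities, which include the totals, the six compositions, yield, glass mass, LOI, are carried at full precision, as they appear in the problem or answer text, starting from the weights at 108.3 lb of glass.
Per-material ignition loss:
  Li2CO3: 25.67 × 0.6005 = 15.41 lb
  TiO2: 23.43 × 0.01000 = 0.2343 lb
  Calcined dolomite: 7.373 × 0.009900 = 0.07299 lb
  Wollastonite: 16.90 × 0.003000 = 0.05070 lb
  Mg3Si4O10(OH)2: 44.12 × 0.05020 = 2.215 lb
  Dense soda ash: 15.11 × 0.4183 = 6.321 lb
Total LOI = 24.31 lb
Glass = batch − LOI = 132.6 − 24.31 = 108.3 lb

LOI loss = 24.31 lb; glass = 108.3 lb; yield = 81.67%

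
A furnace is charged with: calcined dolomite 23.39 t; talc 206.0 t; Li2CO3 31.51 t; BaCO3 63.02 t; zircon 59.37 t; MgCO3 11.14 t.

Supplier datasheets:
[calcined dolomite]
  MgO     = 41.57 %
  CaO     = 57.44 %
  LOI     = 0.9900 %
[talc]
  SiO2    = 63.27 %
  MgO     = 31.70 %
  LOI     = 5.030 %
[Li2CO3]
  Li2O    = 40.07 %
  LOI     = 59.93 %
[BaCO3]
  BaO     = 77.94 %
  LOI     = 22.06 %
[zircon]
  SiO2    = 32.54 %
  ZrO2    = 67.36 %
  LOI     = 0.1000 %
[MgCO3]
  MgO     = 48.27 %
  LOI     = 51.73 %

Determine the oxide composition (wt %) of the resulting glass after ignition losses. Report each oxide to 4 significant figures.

Glass mass = 345.2 t (batch 394.4 − LOI 49.20).
Composition: SiO2 43.35%, ZrO2 11.58%, MgO 23.29%, BaO 14.23%, CaO 3.892%, Li2O 3.657%

All internal work runs at full float precision through the solve; the intermediate values are shown (rounded to four significant figures) when written out — each reported figure is rounded only once. All derived quantities are computed from the batch weights on 345.2 t of glass in full float precision (yield, LOI, glass mass, totals, six oxide percentages), as written in the problem or the answer.
Per-oxide mass from batch:
  SiO2: 206.0·0.6327 + 59.37·0.3254 = 149.7 t
  ZrO2: 59.37·0.6736 = 39.99 t
  MgO: 23.39·0.4157 + 206.0·0.3170 + 11.14·0.4827 = 80.40 t
  BaO: 63.02·0.7794 = 49.12 t
  CaO: 23.39·0.5744 = 13.44 t
  Li2O: 31.51·0.4007 = 12.63 t
LOI: 23.39·0.009900 + 206.0·0.05030 + 31.51·0.5993 + 63.02·0.2206 + 59.37·0.001000 + 11.14·0.5173 = 49.20 t
batch − LOI leaves glass = 394.4 − 49.20 = 345.2 t (the oxide masses sum to this)
wt % = oxide mass / glass mass × 100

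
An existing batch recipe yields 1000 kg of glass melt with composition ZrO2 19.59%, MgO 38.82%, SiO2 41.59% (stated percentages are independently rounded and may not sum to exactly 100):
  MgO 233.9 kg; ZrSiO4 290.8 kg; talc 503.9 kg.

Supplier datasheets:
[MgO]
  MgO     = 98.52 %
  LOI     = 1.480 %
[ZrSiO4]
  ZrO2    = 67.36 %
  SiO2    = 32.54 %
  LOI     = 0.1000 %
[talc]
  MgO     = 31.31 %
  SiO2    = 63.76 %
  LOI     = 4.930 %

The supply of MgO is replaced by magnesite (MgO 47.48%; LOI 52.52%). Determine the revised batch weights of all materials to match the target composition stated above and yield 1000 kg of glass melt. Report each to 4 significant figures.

All arithmetic carries full precision from first step to last. Values along the way are printed rounded to four significant digits across the worked steps; each reported result is rounded a single time; the derived quantities, which include glass mass, LOI, totals, the three compositions, the yield, are carried at full precision, as quoted within either problem or answer, using the weight values on 1000 kg of glass.
Target masses of each oxide per 1000 kg glass melt:
  ZrO2: 19.59% × 1000 = 195.9 kg
  MgO: 38.82% × 1000 = 388.2 kg
  SiO2: 41.59% × 1000 = 415.9 kg
Per-oxide balance check from the weights as reported, on the stated basis (every target is met by its sum exact up to rounding of places):
  ZrO2: 290.8·0.6736 = 195.9 kg (target 195.9 kg)
  MgO: 485.3·0.4748 + 503.9·0.3131 = 388.2 kg (target 388.2 kg)
  SiO2: 290.8·0.3254 + 503.9·0.6376 = 415.9 kg (target 415.9 kg)
The glass-mass cross-check: batch Σ − ignition loss = 1000 kg (summing oxide targets gives 1000 kg; the stated basis being 1000 kg — a pure rounding effect).
Summing the batch: Σ batch = 1280 kg; LOI loss = Σ batch·LOI = 280.0 kg; yield = glass ÷ total batch = 78.12%.

Revised batch per 1000 kg glass melt:
  magnesite: 485.3 kg
  ZrSiO4: 290.8 kg
  talc: 503.9 kg
Total batch = 1280 kg; LOI loss = 280.0 kg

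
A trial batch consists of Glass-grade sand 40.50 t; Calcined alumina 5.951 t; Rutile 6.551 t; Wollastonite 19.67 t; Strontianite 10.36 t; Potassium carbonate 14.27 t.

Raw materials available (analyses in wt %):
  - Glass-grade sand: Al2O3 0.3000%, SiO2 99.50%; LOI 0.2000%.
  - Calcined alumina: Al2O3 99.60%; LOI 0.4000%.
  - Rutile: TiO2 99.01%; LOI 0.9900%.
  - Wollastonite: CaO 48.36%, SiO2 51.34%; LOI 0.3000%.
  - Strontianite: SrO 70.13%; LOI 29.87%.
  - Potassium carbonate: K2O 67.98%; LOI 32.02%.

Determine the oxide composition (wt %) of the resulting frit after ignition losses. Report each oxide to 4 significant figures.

Glass mass = 89.41 t (batch 97.30 − LOI 7.892).
Composition: SrO 8.126%, CaO 10.64%, K2O 10.85%, Al2O3 6.765%, TiO2 7.254%, SiO2 56.37%

The working math carries full precision from start to finish. Values along the way are displayed rounded off to 4 significant figures across the worked steps; each reported value takes exactly one rounding — the derived quantities, including yield, the six compositions, net glass mass, ignition loss, the totals, are computed from the batch weights on 89.41 t of glass at full float precision, as set out in question or answer.
Delivered oxide masses:
  SrO: 10.36·0.7013 = 7.265 t
  CaO: 19.67·0.4836 = 9.512 t
  K2O: 14.27·0.6798 = 9.701 t
  Al2O3: 40.50·0.003000 + 5.951·0.9960 = 6.049 t
  TiO2: 6.551·0.9901 = 6.486 t
  SiO2: 40.50·0.9950 + 19.67·0.5134 = 50.40 t
LOI: 40.50·0.002000 + 5.951·0.004000 + 6.551·0.009900 + 19.67·0.003000 + 10.36·0.2987 + 14.27·0.3202 = 7.892 t
Resulting glass, batch − LOI: 97.30 − 7.892 = 89.41 t (= the summed oxide contributions)
percent share: oxide ÷ glass, ×100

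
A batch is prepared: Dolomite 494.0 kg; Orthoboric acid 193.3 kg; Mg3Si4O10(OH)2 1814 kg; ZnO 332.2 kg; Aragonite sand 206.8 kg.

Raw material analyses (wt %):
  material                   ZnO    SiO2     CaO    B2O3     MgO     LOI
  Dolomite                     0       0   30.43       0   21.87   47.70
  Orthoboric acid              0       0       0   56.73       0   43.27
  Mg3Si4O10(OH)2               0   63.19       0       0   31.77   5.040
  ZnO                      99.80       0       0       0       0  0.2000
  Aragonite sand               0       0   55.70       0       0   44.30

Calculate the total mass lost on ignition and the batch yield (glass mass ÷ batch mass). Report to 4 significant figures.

LOI loss = 503.0 kg; glass = 2537 kg; yield = 83.46%

Mid-chain values are printed, rounded to four significant digits, alongside each step; all arithmetic holds full precision at every stage; each reported result carries a single rounding; derived quantities are computed using the weight values on 2537 kg of glass in full float precision (ignition loss, the totals, the five compositions, the yield, glass mass) as they appear in the problem or the answer.
Each material's LOI contribution:
  Dolomite: 494.0 × 0.4770 = 235.6 kg
  Orthoboric acid: 193.3 × 0.4327 = 83.64 kg
  Mg3Si4O10(OH)2: 1814 × 0.05040 = 91.43 kg
  ZnO: 332.2 × 0.002000 = 0.6644 kg
  Aragonite sand: 206.8 × 0.4430 = 91.61 kg
Total LOI = 503.0 kg
Glass = batch − LOI = 3040 − 503.0 = 2537 kg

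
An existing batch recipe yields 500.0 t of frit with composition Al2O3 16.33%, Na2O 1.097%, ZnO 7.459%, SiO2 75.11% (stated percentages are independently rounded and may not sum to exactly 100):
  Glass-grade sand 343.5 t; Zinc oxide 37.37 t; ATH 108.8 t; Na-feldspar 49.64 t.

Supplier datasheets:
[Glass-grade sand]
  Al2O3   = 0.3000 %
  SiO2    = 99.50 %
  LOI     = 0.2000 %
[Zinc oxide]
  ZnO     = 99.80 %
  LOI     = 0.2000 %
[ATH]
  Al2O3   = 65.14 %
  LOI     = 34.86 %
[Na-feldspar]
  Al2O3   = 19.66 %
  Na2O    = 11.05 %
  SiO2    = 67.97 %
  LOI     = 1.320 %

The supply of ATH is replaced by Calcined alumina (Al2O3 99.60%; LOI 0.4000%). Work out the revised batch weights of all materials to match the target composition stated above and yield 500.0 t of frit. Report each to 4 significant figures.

Revised batch per 500.0 t frit:
  Glass-grade sand: 343.5 t
  Zinc oxide: 37.37 t
  Calcined alumina: 71.15 t
  Na-feldspar: 49.64 t
Total batch = 501.7 t; LOI loss = 1.702 t

The working math runs at exact precision throughout; the intermediate values are printed (rounded to 4 significant figures) between the steps. Every reported figure is rounded just once. The derived quantities (four oxide percentages, ignition loss, yield, the totals, glass mass) are re-derived at full float precision starting from the weights for 500.0 t of glass as they appear in either problem or answer.
The oxide mass targets at 500.0 t frit:
  Al2O3: 16.33% × 500.0 = 81.65 t
  Na2O: 1.097% × 500.0 = 5.485 t
  ZnO: 7.459% × 500.0 = 37.30 t
  SiO2: 75.11% × 500.0 = 375.6 t
Checking each oxide sum using the reported weights, versus the basis set out (every target is met by its sum once rounding is allowed for):
  Al2O3: 343.5·0.003000 + 71.15·0.9960 + 49.64·0.1966 = 81.66 t (target 81.65 t)
  Na2O: 49.64·0.1105 = 5.485 t (target 5.485 t)
  ZnO: 37.37·0.9980 = 37.30 t (target 37.30 t)
  SiO2: 343.5·0.9950 + 49.64·0.6797 = 375.5 t (target 375.6 t)
Mass balance on the glass: the batch minus its LOI: 500.0 t (oxide target masses add up to 500.0 t; versus the stated basis of 500.0 t — deltas are rounding alone).
Summing the batch: Σ batch = 501.7 t; the LOI term Σ batch·LOI equals 1.702 t; yield, glass over the total, = 99.66%.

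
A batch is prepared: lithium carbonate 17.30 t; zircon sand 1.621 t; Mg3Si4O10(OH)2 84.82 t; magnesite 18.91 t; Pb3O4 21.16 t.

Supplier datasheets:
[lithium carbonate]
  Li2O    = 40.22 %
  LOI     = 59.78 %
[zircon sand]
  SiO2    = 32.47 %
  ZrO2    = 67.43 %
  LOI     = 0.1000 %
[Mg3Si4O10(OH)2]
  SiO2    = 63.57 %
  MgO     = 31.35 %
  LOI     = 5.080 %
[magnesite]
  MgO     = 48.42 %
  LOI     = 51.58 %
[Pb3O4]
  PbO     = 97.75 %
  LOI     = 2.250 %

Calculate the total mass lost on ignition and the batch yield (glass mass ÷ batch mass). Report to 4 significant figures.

Working values are printed (rounded to four significant figures) when written out. Each numeric step runs at full float precision in every operation; each reported figure is rounded a single time. Derived quantities are recomputed at exact precision (the five compositions, the yield, net glass mass, the totals, ignition loss) using the weight values per 118.9 t of glass as written in problem or answer.
Ignition loss by material:
  lithium carbonate: 17.30 × 0.5978 = 10.34 t
  zircon sand: 1.621 × 0.001000 = 0.001621 t
  Mg3Si4O10(OH)2: 84.82 × 0.05080 = 4.309 t
  magnesite: 18.91 × 0.5158 = 9.754 t
  Pb3O4: 21.16 × 0.02250 = 0.4761 t
Total LOI = 24.88 t
Glass = batch − LOI = 143.8 − 24.88 = 118.9 t

LOI loss = 24.88 t; glass = 118.9 t; yield = 82.70%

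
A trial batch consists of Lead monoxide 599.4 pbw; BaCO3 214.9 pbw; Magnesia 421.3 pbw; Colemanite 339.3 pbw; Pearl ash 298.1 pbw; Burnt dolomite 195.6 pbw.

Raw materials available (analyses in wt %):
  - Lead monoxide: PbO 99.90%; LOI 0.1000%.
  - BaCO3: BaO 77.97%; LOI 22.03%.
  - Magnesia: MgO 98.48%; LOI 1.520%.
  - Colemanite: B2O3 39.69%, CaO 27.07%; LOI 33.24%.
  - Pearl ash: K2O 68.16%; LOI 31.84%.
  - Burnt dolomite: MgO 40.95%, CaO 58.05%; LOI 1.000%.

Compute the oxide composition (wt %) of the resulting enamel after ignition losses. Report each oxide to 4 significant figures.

Each numeric step holds exact precision end to end — values along the way are displayed (rounded to 4 significant digits) within the worked lines; each reported figure is rounded once only; the derived quantities, which include net glass mass, six oxide percentages, the totals, LOI, yield, are recomputed at full precision, as quoted within question or answer, from the batch weights on 1805 pbw of glass.
What the batch supplies per oxide:
  B2O3: 339.3·0.3969 = 134.7 pbw
  MgO: 421.3·0.9848 + 195.6·0.4095 = 495.0 pbw
  PbO: 599.4·0.9990 = 598.8 pbw
  CaO: 339.3·0.2707 + 195.6·0.5805 = 205.4 pbw
  K2O: 298.1·0.6816 = 203.2 pbw
  BaO: 214.9·0.7797 = 167.6 pbw
LOI: 599.4·0.001000 + 214.9·0.2203 + 421.3·0.01520 + 339.3·0.3324 + 298.1·0.3184 + 195.6·0.01000 = 264.0 pbw
batch − LOI leaves glass = 2069 − 264.0 = 1805 pbw (matching Σ of the oxides)
each oxide over glass, ×100, is wt %

Glass mass = 1805 pbw (batch 2069 − LOI 264.0).
Composition: B2O3 7.462%, MgO 27.43%, PbO 33.18%, CaO 11.38%, K2O 11.26%, BaO 9.285%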